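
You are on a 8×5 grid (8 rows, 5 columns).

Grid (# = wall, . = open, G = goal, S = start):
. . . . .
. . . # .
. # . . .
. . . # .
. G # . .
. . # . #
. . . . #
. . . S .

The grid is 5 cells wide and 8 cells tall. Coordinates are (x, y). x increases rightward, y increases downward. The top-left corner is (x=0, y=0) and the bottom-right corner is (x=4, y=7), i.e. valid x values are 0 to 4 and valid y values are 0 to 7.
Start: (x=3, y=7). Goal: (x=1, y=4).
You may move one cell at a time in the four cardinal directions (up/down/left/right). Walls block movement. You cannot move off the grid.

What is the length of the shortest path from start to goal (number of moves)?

Answer: Shortest path length: 5

Derivation:
BFS from (x=3, y=7) until reaching (x=1, y=4):
  Distance 0: (x=3, y=7)
  Distance 1: (x=3, y=6), (x=2, y=7), (x=4, y=7)
  Distance 2: (x=3, y=5), (x=2, y=6), (x=1, y=7)
  Distance 3: (x=3, y=4), (x=1, y=6), (x=0, y=7)
  Distance 4: (x=4, y=4), (x=1, y=5), (x=0, y=6)
  Distance 5: (x=4, y=3), (x=1, y=4), (x=0, y=5)  <- goal reached here
One shortest path (5 moves): (x=3, y=7) -> (x=2, y=7) -> (x=1, y=7) -> (x=1, y=6) -> (x=1, y=5) -> (x=1, y=4)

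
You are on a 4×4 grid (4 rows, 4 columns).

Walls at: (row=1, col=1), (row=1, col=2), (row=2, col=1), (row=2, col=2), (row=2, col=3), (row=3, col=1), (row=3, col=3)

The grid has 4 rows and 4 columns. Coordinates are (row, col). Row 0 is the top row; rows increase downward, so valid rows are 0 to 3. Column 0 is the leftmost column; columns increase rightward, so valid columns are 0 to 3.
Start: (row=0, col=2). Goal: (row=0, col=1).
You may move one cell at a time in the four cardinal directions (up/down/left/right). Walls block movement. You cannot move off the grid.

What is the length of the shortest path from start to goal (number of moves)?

BFS from (row=0, col=2) until reaching (row=0, col=1):
  Distance 0: (row=0, col=2)
  Distance 1: (row=0, col=1), (row=0, col=3)  <- goal reached here
One shortest path (1 moves): (row=0, col=2) -> (row=0, col=1)

Answer: Shortest path length: 1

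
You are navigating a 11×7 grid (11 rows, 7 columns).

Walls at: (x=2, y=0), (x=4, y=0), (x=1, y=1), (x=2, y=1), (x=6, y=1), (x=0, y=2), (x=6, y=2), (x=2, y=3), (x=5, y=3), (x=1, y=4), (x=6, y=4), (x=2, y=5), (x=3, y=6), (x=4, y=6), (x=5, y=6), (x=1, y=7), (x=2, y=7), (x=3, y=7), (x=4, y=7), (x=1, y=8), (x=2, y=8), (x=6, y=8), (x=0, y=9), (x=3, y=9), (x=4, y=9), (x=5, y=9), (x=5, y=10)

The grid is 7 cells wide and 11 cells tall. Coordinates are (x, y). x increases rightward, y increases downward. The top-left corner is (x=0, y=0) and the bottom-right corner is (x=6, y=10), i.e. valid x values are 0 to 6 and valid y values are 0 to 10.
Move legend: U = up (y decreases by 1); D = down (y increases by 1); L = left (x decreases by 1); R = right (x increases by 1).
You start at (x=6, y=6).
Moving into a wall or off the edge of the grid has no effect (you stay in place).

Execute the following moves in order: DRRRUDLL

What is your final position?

Start: (x=6, y=6)
  D (down): (x=6, y=6) -> (x=6, y=7)
  [×3]R (right): blocked, stay at (x=6, y=7)
  U (up): (x=6, y=7) -> (x=6, y=6)
  D (down): (x=6, y=6) -> (x=6, y=7)
  L (left): (x=6, y=7) -> (x=5, y=7)
  L (left): blocked, stay at (x=5, y=7)
Final: (x=5, y=7)

Answer: Final position: (x=5, y=7)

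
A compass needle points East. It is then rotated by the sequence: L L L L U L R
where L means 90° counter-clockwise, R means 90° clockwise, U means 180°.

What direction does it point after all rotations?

Start: East
  L (left (90° counter-clockwise)) -> North
  L (left (90° counter-clockwise)) -> West
  L (left (90° counter-clockwise)) -> South
  L (left (90° counter-clockwise)) -> East
  U (U-turn (180°)) -> West
  L (left (90° counter-clockwise)) -> South
  R (right (90° clockwise)) -> West
Final: West

Answer: Final heading: West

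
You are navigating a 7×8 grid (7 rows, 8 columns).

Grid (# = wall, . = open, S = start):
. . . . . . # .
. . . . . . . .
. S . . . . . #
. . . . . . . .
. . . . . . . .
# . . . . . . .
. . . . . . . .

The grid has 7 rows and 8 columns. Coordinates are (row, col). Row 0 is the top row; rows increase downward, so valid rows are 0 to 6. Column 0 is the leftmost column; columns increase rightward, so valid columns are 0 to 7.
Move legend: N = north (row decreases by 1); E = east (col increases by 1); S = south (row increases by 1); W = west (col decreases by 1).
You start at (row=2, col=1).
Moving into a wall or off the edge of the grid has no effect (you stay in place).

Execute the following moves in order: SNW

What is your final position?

Answer: Final position: (row=2, col=0)

Derivation:
Start: (row=2, col=1)
  S (south): (row=2, col=1) -> (row=3, col=1)
  N (north): (row=3, col=1) -> (row=2, col=1)
  W (west): (row=2, col=1) -> (row=2, col=0)
Final: (row=2, col=0)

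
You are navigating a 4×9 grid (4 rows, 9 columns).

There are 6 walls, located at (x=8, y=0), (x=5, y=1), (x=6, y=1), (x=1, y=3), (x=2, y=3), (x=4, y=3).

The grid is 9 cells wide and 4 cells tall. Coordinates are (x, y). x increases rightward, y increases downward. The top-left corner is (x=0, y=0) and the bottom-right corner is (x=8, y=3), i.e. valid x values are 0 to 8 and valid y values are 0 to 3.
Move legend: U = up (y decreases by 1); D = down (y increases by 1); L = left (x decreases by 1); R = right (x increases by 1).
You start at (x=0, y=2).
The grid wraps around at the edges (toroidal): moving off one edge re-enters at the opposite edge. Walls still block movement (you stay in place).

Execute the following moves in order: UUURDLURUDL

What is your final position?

Start: (x=0, y=2)
  U (up): (x=0, y=2) -> (x=0, y=1)
  U (up): (x=0, y=1) -> (x=0, y=0)
  U (up): (x=0, y=0) -> (x=0, y=3)
  R (right): blocked, stay at (x=0, y=3)
  D (down): (x=0, y=3) -> (x=0, y=0)
  L (left): blocked, stay at (x=0, y=0)
  U (up): (x=0, y=0) -> (x=0, y=3)
  R (right): blocked, stay at (x=0, y=3)
  U (up): (x=0, y=3) -> (x=0, y=2)
  D (down): (x=0, y=2) -> (x=0, y=3)
  L (left): (x=0, y=3) -> (x=8, y=3)
Final: (x=8, y=3)

Answer: Final position: (x=8, y=3)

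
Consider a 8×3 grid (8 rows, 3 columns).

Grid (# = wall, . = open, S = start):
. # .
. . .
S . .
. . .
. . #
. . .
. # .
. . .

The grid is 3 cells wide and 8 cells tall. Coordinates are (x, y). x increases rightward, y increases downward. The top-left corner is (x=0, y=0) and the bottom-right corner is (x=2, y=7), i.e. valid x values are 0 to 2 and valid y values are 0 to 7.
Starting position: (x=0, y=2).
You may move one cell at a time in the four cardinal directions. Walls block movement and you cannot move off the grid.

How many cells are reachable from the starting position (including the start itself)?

Answer: Reachable cells: 21

Derivation:
BFS flood-fill from (x=0, y=2):
  Distance 0: (x=0, y=2)
  Distance 1: (x=0, y=1), (x=1, y=2), (x=0, y=3)
  Distance 2: (x=0, y=0), (x=1, y=1), (x=2, y=2), (x=1, y=3), (x=0, y=4)
  Distance 3: (x=2, y=1), (x=2, y=3), (x=1, y=4), (x=0, y=5)
  Distance 4: (x=2, y=0), (x=1, y=5), (x=0, y=6)
  Distance 5: (x=2, y=5), (x=0, y=7)
  Distance 6: (x=2, y=6), (x=1, y=7)
  Distance 7: (x=2, y=7)
Total reachable: 21 (grid has 21 open cells total)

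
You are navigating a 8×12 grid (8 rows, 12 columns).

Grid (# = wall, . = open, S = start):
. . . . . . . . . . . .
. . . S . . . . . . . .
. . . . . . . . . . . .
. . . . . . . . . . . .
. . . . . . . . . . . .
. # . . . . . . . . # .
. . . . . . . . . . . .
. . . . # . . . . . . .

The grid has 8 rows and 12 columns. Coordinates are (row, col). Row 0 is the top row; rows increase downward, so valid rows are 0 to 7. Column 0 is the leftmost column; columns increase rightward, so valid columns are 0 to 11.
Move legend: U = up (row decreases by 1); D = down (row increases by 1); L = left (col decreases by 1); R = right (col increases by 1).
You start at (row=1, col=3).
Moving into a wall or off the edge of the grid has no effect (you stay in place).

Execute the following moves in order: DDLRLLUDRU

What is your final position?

Start: (row=1, col=3)
  D (down): (row=1, col=3) -> (row=2, col=3)
  D (down): (row=2, col=3) -> (row=3, col=3)
  L (left): (row=3, col=3) -> (row=3, col=2)
  R (right): (row=3, col=2) -> (row=3, col=3)
  L (left): (row=3, col=3) -> (row=3, col=2)
  L (left): (row=3, col=2) -> (row=3, col=1)
  U (up): (row=3, col=1) -> (row=2, col=1)
  D (down): (row=2, col=1) -> (row=3, col=1)
  R (right): (row=3, col=1) -> (row=3, col=2)
  U (up): (row=3, col=2) -> (row=2, col=2)
Final: (row=2, col=2)

Answer: Final position: (row=2, col=2)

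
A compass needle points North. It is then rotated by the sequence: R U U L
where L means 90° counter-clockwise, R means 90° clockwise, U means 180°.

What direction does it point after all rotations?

Answer: Final heading: North

Derivation:
Start: North
  R (right (90° clockwise)) -> East
  U (U-turn (180°)) -> West
  U (U-turn (180°)) -> East
  L (left (90° counter-clockwise)) -> North
Final: North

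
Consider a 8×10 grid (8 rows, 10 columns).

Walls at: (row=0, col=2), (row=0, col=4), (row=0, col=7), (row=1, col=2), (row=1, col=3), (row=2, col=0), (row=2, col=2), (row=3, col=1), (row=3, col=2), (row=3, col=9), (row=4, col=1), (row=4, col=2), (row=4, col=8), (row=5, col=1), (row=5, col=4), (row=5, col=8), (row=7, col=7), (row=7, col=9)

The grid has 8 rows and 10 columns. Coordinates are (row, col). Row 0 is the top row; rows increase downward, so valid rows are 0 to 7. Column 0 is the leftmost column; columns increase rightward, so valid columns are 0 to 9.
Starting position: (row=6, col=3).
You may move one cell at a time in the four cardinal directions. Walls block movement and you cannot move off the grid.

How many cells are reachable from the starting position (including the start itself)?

Answer: Reachable cells: 56

Derivation:
BFS flood-fill from (row=6, col=3):
  Distance 0: (row=6, col=3)
  Distance 1: (row=5, col=3), (row=6, col=2), (row=6, col=4), (row=7, col=3)
  Distance 2: (row=4, col=3), (row=5, col=2), (row=6, col=1), (row=6, col=5), (row=7, col=2), (row=7, col=4)
  Distance 3: (row=3, col=3), (row=4, col=4), (row=5, col=5), (row=6, col=0), (row=6, col=6), (row=7, col=1), (row=7, col=5)
  Distance 4: (row=2, col=3), (row=3, col=4), (row=4, col=5), (row=5, col=0), (row=5, col=6), (row=6, col=7), (row=7, col=0), (row=7, col=6)
  Distance 5: (row=2, col=4), (row=3, col=5), (row=4, col=0), (row=4, col=6), (row=5, col=7), (row=6, col=8)
  Distance 6: (row=1, col=4), (row=2, col=5), (row=3, col=0), (row=3, col=6), (row=4, col=7), (row=6, col=9), (row=7, col=8)
  Distance 7: (row=1, col=5), (row=2, col=6), (row=3, col=7), (row=5, col=9)
  Distance 8: (row=0, col=5), (row=1, col=6), (row=2, col=7), (row=3, col=8), (row=4, col=9)
  Distance 9: (row=0, col=6), (row=1, col=7), (row=2, col=8)
  Distance 10: (row=1, col=8), (row=2, col=9)
  Distance 11: (row=0, col=8), (row=1, col=9)
  Distance 12: (row=0, col=9)
Total reachable: 56 (grid has 62 open cells total)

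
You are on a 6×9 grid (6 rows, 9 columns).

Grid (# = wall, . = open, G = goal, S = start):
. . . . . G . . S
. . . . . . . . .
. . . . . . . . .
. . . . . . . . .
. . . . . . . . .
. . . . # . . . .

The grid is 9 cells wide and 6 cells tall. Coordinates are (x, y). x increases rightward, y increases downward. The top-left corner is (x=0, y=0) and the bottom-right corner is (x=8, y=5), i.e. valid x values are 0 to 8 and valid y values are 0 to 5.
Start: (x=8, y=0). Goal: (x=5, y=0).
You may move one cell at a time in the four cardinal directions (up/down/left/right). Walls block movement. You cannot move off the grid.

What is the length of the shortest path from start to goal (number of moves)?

BFS from (x=8, y=0) until reaching (x=5, y=0):
  Distance 0: (x=8, y=0)
  Distance 1: (x=7, y=0), (x=8, y=1)
  Distance 2: (x=6, y=0), (x=7, y=1), (x=8, y=2)
  Distance 3: (x=5, y=0), (x=6, y=1), (x=7, y=2), (x=8, y=3)  <- goal reached here
One shortest path (3 moves): (x=8, y=0) -> (x=7, y=0) -> (x=6, y=0) -> (x=5, y=0)

Answer: Shortest path length: 3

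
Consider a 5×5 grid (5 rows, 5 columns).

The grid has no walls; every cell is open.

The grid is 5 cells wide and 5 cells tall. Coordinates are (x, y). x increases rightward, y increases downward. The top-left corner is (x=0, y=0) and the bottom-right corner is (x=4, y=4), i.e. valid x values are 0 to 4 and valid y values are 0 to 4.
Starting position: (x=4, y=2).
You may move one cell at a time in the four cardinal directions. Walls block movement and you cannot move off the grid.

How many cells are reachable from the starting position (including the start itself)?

Answer: Reachable cells: 25

Derivation:
BFS flood-fill from (x=4, y=2):
  Distance 0: (x=4, y=2)
  Distance 1: (x=4, y=1), (x=3, y=2), (x=4, y=3)
  Distance 2: (x=4, y=0), (x=3, y=1), (x=2, y=2), (x=3, y=3), (x=4, y=4)
  Distance 3: (x=3, y=0), (x=2, y=1), (x=1, y=2), (x=2, y=3), (x=3, y=4)
  Distance 4: (x=2, y=0), (x=1, y=1), (x=0, y=2), (x=1, y=3), (x=2, y=4)
  Distance 5: (x=1, y=0), (x=0, y=1), (x=0, y=3), (x=1, y=4)
  Distance 6: (x=0, y=0), (x=0, y=4)
Total reachable: 25 (grid has 25 open cells total)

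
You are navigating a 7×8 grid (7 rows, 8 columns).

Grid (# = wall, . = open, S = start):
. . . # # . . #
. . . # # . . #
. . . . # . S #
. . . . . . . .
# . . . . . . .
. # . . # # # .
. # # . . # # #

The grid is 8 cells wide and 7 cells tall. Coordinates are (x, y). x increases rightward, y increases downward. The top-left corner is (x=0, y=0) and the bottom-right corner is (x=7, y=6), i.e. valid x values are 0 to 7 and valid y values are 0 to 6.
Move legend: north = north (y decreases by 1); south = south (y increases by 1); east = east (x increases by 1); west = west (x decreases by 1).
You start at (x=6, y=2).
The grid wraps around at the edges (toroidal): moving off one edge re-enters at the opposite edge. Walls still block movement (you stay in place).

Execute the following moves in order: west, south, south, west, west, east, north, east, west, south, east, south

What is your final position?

Answer: Final position: (x=5, y=4)

Derivation:
Start: (x=6, y=2)
  west (west): (x=6, y=2) -> (x=5, y=2)
  south (south): (x=5, y=2) -> (x=5, y=3)
  south (south): (x=5, y=3) -> (x=5, y=4)
  west (west): (x=5, y=4) -> (x=4, y=4)
  west (west): (x=4, y=4) -> (x=3, y=4)
  east (east): (x=3, y=4) -> (x=4, y=4)
  north (north): (x=4, y=4) -> (x=4, y=3)
  east (east): (x=4, y=3) -> (x=5, y=3)
  west (west): (x=5, y=3) -> (x=4, y=3)
  south (south): (x=4, y=3) -> (x=4, y=4)
  east (east): (x=4, y=4) -> (x=5, y=4)
  south (south): blocked, stay at (x=5, y=4)
Final: (x=5, y=4)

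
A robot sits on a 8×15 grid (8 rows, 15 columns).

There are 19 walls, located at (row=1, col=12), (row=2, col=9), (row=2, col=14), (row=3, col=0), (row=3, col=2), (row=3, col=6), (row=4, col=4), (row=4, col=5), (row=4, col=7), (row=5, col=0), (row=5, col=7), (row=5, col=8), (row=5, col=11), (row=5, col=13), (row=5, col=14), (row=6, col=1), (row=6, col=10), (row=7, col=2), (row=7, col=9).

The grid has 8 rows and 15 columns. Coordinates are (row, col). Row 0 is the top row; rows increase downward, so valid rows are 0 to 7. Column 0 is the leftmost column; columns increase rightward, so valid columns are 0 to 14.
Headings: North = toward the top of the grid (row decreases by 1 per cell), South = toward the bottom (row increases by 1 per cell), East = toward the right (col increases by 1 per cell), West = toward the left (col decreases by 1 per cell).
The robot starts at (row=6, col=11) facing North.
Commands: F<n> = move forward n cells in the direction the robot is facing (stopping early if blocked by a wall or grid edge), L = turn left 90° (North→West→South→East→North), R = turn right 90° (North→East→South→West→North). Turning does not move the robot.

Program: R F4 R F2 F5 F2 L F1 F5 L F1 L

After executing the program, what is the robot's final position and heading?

Start: (row=6, col=11), facing North
  R: turn right, now facing East
  F4: move forward 3/4 (blocked), now at (row=6, col=14)
  R: turn right, now facing South
  F2: move forward 1/2 (blocked), now at (row=7, col=14)
  F5: move forward 0/5 (blocked), now at (row=7, col=14)
  F2: move forward 0/2 (blocked), now at (row=7, col=14)
  L: turn left, now facing East
  F1: move forward 0/1 (blocked), now at (row=7, col=14)
  F5: move forward 0/5 (blocked), now at (row=7, col=14)
  L: turn left, now facing North
  F1: move forward 1, now at (row=6, col=14)
  L: turn left, now facing West
Final: (row=6, col=14), facing West

Answer: Final position: (row=6, col=14), facing West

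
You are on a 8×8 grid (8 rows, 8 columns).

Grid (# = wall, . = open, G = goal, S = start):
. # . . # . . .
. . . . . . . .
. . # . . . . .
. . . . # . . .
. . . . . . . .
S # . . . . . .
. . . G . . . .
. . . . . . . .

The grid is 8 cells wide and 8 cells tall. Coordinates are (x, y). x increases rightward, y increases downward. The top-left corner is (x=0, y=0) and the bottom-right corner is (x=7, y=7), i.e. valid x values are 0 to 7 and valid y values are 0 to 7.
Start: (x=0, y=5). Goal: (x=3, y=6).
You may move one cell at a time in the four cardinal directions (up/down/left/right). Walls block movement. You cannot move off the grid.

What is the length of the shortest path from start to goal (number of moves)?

Answer: Shortest path length: 4

Derivation:
BFS from (x=0, y=5) until reaching (x=3, y=6):
  Distance 0: (x=0, y=5)
  Distance 1: (x=0, y=4), (x=0, y=6)
  Distance 2: (x=0, y=3), (x=1, y=4), (x=1, y=6), (x=0, y=7)
  Distance 3: (x=0, y=2), (x=1, y=3), (x=2, y=4), (x=2, y=6), (x=1, y=7)
  Distance 4: (x=0, y=1), (x=1, y=2), (x=2, y=3), (x=3, y=4), (x=2, y=5), (x=3, y=6), (x=2, y=7)  <- goal reached here
One shortest path (4 moves): (x=0, y=5) -> (x=0, y=6) -> (x=1, y=6) -> (x=2, y=6) -> (x=3, y=6)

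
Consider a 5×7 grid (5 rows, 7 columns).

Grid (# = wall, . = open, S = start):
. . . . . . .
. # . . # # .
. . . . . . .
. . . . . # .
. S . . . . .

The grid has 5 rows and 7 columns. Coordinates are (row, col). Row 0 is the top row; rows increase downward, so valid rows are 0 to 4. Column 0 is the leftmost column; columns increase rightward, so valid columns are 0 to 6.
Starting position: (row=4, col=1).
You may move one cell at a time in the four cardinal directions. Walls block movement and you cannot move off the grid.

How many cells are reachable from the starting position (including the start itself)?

BFS flood-fill from (row=4, col=1):
  Distance 0: (row=4, col=1)
  Distance 1: (row=3, col=1), (row=4, col=0), (row=4, col=2)
  Distance 2: (row=2, col=1), (row=3, col=0), (row=3, col=2), (row=4, col=3)
  Distance 3: (row=2, col=0), (row=2, col=2), (row=3, col=3), (row=4, col=4)
  Distance 4: (row=1, col=0), (row=1, col=2), (row=2, col=3), (row=3, col=4), (row=4, col=5)
  Distance 5: (row=0, col=0), (row=0, col=2), (row=1, col=3), (row=2, col=4), (row=4, col=6)
  Distance 6: (row=0, col=1), (row=0, col=3), (row=2, col=5), (row=3, col=6)
  Distance 7: (row=0, col=4), (row=2, col=6)
  Distance 8: (row=0, col=5), (row=1, col=6)
  Distance 9: (row=0, col=6)
Total reachable: 31 (grid has 31 open cells total)

Answer: Reachable cells: 31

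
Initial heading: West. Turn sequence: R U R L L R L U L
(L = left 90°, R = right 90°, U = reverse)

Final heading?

Answer: Final heading: South

Derivation:
Start: West
  R (right (90° clockwise)) -> North
  U (U-turn (180°)) -> South
  R (right (90° clockwise)) -> West
  L (left (90° counter-clockwise)) -> South
  L (left (90° counter-clockwise)) -> East
  R (right (90° clockwise)) -> South
  L (left (90° counter-clockwise)) -> East
  U (U-turn (180°)) -> West
  L (left (90° counter-clockwise)) -> South
Final: South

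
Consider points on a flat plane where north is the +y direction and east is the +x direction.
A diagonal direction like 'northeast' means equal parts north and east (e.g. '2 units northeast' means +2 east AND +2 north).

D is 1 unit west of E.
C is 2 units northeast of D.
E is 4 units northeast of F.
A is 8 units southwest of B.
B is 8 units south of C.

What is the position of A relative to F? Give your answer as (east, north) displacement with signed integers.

Place F at the origin (east=0, north=0).
  E is 4 units northeast of F: delta (east=+4, north=+4); E at (east=4, north=4).
  D is 1 unit west of E: delta (east=-1, north=+0); D at (east=3, north=4).
  C is 2 units northeast of D: delta (east=+2, north=+2); C at (east=5, north=6).
  B is 8 units south of C: delta (east=+0, north=-8); B at (east=5, north=-2).
  A is 8 units southwest of B: delta (east=-8, north=-8); A at (east=-3, north=-10).
Therefore A relative to F: (east=-3, north=-10).

Answer: A is at (east=-3, north=-10) relative to F.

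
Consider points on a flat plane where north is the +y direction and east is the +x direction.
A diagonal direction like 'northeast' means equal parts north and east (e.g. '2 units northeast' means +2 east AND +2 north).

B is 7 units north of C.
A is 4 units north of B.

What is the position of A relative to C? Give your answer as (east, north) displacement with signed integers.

Answer: A is at (east=0, north=11) relative to C.

Derivation:
Place C at the origin (east=0, north=0).
  B is 7 units north of C: delta (east=+0, north=+7); B at (east=0, north=7).
  A is 4 units north of B: delta (east=+0, north=+4); A at (east=0, north=11).
Therefore A relative to C: (east=0, north=11).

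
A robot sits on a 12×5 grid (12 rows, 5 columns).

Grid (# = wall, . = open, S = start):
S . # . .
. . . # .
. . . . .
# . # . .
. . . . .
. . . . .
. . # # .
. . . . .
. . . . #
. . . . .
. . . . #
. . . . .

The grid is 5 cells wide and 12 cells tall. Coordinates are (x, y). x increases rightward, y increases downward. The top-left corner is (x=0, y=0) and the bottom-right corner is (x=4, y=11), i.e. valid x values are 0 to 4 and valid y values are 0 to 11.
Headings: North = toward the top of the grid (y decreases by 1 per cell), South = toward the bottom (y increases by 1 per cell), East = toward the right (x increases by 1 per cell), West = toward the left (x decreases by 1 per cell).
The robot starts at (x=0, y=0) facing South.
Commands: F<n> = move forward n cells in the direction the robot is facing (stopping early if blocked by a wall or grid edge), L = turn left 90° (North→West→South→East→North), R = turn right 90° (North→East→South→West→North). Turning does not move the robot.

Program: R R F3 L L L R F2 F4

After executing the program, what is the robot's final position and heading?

Start: (x=0, y=0), facing South
  R: turn right, now facing West
  R: turn right, now facing North
  F3: move forward 0/3 (blocked), now at (x=0, y=0)
  L: turn left, now facing West
  L: turn left, now facing South
  L: turn left, now facing East
  R: turn right, now facing South
  F2: move forward 2, now at (x=0, y=2)
  F4: move forward 0/4 (blocked), now at (x=0, y=2)
Final: (x=0, y=2), facing South

Answer: Final position: (x=0, y=2), facing South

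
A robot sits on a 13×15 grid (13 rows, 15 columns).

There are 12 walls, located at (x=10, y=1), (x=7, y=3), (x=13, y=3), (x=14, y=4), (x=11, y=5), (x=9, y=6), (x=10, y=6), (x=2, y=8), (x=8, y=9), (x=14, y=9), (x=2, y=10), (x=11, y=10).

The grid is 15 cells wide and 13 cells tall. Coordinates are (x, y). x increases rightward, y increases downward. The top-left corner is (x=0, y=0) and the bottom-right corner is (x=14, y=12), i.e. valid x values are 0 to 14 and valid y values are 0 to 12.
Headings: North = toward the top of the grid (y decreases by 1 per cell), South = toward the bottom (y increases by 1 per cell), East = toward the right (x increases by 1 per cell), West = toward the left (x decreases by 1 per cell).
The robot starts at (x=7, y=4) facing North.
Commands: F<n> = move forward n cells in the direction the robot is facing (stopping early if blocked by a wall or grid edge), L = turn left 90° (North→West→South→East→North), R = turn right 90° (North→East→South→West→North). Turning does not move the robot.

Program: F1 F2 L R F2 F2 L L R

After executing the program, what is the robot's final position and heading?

Answer: Final position: (x=7, y=4), facing West

Derivation:
Start: (x=7, y=4), facing North
  F1: move forward 0/1 (blocked), now at (x=7, y=4)
  F2: move forward 0/2 (blocked), now at (x=7, y=4)
  L: turn left, now facing West
  R: turn right, now facing North
  F2: move forward 0/2 (blocked), now at (x=7, y=4)
  F2: move forward 0/2 (blocked), now at (x=7, y=4)
  L: turn left, now facing West
  L: turn left, now facing South
  R: turn right, now facing West
Final: (x=7, y=4), facing West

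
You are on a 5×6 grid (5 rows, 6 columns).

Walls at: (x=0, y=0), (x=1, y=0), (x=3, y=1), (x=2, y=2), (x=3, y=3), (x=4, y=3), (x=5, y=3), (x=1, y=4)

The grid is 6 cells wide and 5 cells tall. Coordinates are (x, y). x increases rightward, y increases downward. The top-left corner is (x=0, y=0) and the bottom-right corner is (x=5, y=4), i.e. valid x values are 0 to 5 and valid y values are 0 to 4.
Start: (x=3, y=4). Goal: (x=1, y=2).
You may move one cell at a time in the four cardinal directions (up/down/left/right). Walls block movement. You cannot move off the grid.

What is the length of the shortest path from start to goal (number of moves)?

Answer: Shortest path length: 4

Derivation:
BFS from (x=3, y=4) until reaching (x=1, y=2):
  Distance 0: (x=3, y=4)
  Distance 1: (x=2, y=4), (x=4, y=4)
  Distance 2: (x=2, y=3), (x=5, y=4)
  Distance 3: (x=1, y=3)
  Distance 4: (x=1, y=2), (x=0, y=3)  <- goal reached here
One shortest path (4 moves): (x=3, y=4) -> (x=2, y=4) -> (x=2, y=3) -> (x=1, y=3) -> (x=1, y=2)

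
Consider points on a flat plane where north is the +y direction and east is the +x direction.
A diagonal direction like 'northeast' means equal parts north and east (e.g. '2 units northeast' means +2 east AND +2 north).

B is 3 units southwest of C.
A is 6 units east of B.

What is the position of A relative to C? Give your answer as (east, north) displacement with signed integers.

Answer: A is at (east=3, north=-3) relative to C.

Derivation:
Place C at the origin (east=0, north=0).
  B is 3 units southwest of C: delta (east=-3, north=-3); B at (east=-3, north=-3).
  A is 6 units east of B: delta (east=+6, north=+0); A at (east=3, north=-3).
Therefore A relative to C: (east=3, north=-3).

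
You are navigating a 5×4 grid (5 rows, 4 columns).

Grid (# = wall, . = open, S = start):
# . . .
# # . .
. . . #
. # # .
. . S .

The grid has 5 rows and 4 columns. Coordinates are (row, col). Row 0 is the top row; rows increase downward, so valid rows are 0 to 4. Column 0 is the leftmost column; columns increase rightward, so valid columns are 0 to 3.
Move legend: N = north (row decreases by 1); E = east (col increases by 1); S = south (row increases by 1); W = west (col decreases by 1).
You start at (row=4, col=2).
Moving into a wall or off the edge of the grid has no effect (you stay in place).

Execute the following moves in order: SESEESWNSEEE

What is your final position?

Answer: Final position: (row=4, col=3)

Derivation:
Start: (row=4, col=2)
  S (south): blocked, stay at (row=4, col=2)
  E (east): (row=4, col=2) -> (row=4, col=3)
  S (south): blocked, stay at (row=4, col=3)
  E (east): blocked, stay at (row=4, col=3)
  E (east): blocked, stay at (row=4, col=3)
  S (south): blocked, stay at (row=4, col=3)
  W (west): (row=4, col=3) -> (row=4, col=2)
  N (north): blocked, stay at (row=4, col=2)
  S (south): blocked, stay at (row=4, col=2)
  E (east): (row=4, col=2) -> (row=4, col=3)
  E (east): blocked, stay at (row=4, col=3)
  E (east): blocked, stay at (row=4, col=3)
Final: (row=4, col=3)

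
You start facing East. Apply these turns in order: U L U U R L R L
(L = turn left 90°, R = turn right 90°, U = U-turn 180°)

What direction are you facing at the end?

Start: East
  U (U-turn (180°)) -> West
  L (left (90° counter-clockwise)) -> South
  U (U-turn (180°)) -> North
  U (U-turn (180°)) -> South
  R (right (90° clockwise)) -> West
  L (left (90° counter-clockwise)) -> South
  R (right (90° clockwise)) -> West
  L (left (90° counter-clockwise)) -> South
Final: South

Answer: Final heading: South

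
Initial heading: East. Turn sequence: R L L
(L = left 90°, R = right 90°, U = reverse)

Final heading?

Answer: Final heading: North

Derivation:
Start: East
  R (right (90° clockwise)) -> South
  L (left (90° counter-clockwise)) -> East
  L (left (90° counter-clockwise)) -> North
Final: North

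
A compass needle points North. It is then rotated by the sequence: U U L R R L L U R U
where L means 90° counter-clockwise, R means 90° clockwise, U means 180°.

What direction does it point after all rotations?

Start: North
  U (U-turn (180°)) -> South
  U (U-turn (180°)) -> North
  L (left (90° counter-clockwise)) -> West
  R (right (90° clockwise)) -> North
  R (right (90° clockwise)) -> East
  L (left (90° counter-clockwise)) -> North
  L (left (90° counter-clockwise)) -> West
  U (U-turn (180°)) -> East
  R (right (90° clockwise)) -> South
  U (U-turn (180°)) -> North
Final: North

Answer: Final heading: North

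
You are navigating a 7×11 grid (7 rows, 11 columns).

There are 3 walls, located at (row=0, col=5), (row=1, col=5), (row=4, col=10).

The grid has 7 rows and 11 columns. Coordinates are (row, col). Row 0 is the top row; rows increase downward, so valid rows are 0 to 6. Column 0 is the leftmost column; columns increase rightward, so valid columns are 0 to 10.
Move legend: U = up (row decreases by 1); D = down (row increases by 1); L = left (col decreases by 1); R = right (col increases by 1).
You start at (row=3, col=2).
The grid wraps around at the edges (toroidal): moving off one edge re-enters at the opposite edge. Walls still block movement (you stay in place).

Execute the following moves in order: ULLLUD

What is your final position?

Answer: Final position: (row=2, col=10)

Derivation:
Start: (row=3, col=2)
  U (up): (row=3, col=2) -> (row=2, col=2)
  L (left): (row=2, col=2) -> (row=2, col=1)
  L (left): (row=2, col=1) -> (row=2, col=0)
  L (left): (row=2, col=0) -> (row=2, col=10)
  U (up): (row=2, col=10) -> (row=1, col=10)
  D (down): (row=1, col=10) -> (row=2, col=10)
Final: (row=2, col=10)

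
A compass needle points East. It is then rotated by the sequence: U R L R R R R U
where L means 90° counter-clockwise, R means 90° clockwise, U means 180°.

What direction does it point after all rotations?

Start: East
  U (U-turn (180°)) -> West
  R (right (90° clockwise)) -> North
  L (left (90° counter-clockwise)) -> West
  R (right (90° clockwise)) -> North
  R (right (90° clockwise)) -> East
  R (right (90° clockwise)) -> South
  R (right (90° clockwise)) -> West
  U (U-turn (180°)) -> East
Final: East

Answer: Final heading: East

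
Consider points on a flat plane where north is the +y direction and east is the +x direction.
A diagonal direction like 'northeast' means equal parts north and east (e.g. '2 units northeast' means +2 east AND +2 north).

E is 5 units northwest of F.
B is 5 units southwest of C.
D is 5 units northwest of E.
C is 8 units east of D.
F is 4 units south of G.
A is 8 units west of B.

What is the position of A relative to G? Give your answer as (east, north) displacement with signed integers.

Place G at the origin (east=0, north=0).
  F is 4 units south of G: delta (east=+0, north=-4); F at (east=0, north=-4).
  E is 5 units northwest of F: delta (east=-5, north=+5); E at (east=-5, north=1).
  D is 5 units northwest of E: delta (east=-5, north=+5); D at (east=-10, north=6).
  C is 8 units east of D: delta (east=+8, north=+0); C at (east=-2, north=6).
  B is 5 units southwest of C: delta (east=-5, north=-5); B at (east=-7, north=1).
  A is 8 units west of B: delta (east=-8, north=+0); A at (east=-15, north=1).
Therefore A relative to G: (east=-15, north=1).

Answer: A is at (east=-15, north=1) relative to G.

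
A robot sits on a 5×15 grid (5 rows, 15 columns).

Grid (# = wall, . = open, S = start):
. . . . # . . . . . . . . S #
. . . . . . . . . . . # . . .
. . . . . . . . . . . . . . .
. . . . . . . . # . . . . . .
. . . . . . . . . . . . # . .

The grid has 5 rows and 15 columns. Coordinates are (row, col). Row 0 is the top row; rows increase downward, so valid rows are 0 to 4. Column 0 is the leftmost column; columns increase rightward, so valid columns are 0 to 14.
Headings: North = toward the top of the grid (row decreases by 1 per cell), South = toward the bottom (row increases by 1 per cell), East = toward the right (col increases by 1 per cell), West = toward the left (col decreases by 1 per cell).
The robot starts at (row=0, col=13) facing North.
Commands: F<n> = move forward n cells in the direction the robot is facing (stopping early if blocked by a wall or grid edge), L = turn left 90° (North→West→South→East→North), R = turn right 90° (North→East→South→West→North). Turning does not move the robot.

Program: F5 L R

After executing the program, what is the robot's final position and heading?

Start: (row=0, col=13), facing North
  F5: move forward 0/5 (blocked), now at (row=0, col=13)
  L: turn left, now facing West
  R: turn right, now facing North
Final: (row=0, col=13), facing North

Answer: Final position: (row=0, col=13), facing North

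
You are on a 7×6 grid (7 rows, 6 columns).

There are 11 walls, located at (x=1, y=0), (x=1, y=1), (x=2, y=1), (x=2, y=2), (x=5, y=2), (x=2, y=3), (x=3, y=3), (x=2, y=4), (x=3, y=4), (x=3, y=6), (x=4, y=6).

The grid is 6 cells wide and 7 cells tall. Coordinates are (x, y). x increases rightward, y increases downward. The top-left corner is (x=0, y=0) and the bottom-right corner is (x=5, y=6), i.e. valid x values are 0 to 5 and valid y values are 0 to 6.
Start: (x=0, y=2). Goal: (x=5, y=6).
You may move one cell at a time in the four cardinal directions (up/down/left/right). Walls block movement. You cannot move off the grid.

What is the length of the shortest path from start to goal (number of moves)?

BFS from (x=0, y=2) until reaching (x=5, y=6):
  Distance 0: (x=0, y=2)
  Distance 1: (x=0, y=1), (x=1, y=2), (x=0, y=3)
  Distance 2: (x=0, y=0), (x=1, y=3), (x=0, y=4)
  Distance 3: (x=1, y=4), (x=0, y=5)
  Distance 4: (x=1, y=5), (x=0, y=6)
  Distance 5: (x=2, y=5), (x=1, y=6)
  Distance 6: (x=3, y=5), (x=2, y=6)
  Distance 7: (x=4, y=5)
  Distance 8: (x=4, y=4), (x=5, y=5)
  Distance 9: (x=4, y=3), (x=5, y=4), (x=5, y=6)  <- goal reached here
One shortest path (9 moves): (x=0, y=2) -> (x=1, y=2) -> (x=1, y=3) -> (x=1, y=4) -> (x=1, y=5) -> (x=2, y=5) -> (x=3, y=5) -> (x=4, y=5) -> (x=5, y=5) -> (x=5, y=6)

Answer: Shortest path length: 9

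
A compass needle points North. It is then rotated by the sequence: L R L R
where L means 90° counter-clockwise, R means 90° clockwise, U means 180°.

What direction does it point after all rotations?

Answer: Final heading: North

Derivation:
Start: North
  L (left (90° counter-clockwise)) -> West
  R (right (90° clockwise)) -> North
  L (left (90° counter-clockwise)) -> West
  R (right (90° clockwise)) -> North
Final: North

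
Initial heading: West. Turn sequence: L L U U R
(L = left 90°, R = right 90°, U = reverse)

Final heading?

Start: West
  L (left (90° counter-clockwise)) -> South
  L (left (90° counter-clockwise)) -> East
  U (U-turn (180°)) -> West
  U (U-turn (180°)) -> East
  R (right (90° clockwise)) -> South
Final: South

Answer: Final heading: South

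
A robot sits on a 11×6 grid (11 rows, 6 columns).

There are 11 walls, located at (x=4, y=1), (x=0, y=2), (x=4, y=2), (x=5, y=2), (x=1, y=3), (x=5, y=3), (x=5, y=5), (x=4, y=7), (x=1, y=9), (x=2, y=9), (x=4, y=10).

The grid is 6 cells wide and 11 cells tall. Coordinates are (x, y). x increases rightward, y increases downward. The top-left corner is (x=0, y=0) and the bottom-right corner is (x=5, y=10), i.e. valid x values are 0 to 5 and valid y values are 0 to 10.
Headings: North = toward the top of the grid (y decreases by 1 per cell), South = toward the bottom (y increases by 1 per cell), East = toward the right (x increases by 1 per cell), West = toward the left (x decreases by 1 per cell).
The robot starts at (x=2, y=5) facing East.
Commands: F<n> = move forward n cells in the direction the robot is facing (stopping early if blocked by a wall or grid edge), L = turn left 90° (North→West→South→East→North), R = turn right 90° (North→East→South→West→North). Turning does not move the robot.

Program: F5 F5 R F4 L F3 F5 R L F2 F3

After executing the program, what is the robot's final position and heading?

Start: (x=2, y=5), facing East
  F5: move forward 2/5 (blocked), now at (x=4, y=5)
  F5: move forward 0/5 (blocked), now at (x=4, y=5)
  R: turn right, now facing South
  F4: move forward 1/4 (blocked), now at (x=4, y=6)
  L: turn left, now facing East
  F3: move forward 1/3 (blocked), now at (x=5, y=6)
  F5: move forward 0/5 (blocked), now at (x=5, y=6)
  R: turn right, now facing South
  L: turn left, now facing East
  F2: move forward 0/2 (blocked), now at (x=5, y=6)
  F3: move forward 0/3 (blocked), now at (x=5, y=6)
Final: (x=5, y=6), facing East

Answer: Final position: (x=5, y=6), facing East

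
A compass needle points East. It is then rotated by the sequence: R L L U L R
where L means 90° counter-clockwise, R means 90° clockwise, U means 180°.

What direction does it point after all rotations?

Start: East
  R (right (90° clockwise)) -> South
  L (left (90° counter-clockwise)) -> East
  L (left (90° counter-clockwise)) -> North
  U (U-turn (180°)) -> South
  L (left (90° counter-clockwise)) -> East
  R (right (90° clockwise)) -> South
Final: South

Answer: Final heading: South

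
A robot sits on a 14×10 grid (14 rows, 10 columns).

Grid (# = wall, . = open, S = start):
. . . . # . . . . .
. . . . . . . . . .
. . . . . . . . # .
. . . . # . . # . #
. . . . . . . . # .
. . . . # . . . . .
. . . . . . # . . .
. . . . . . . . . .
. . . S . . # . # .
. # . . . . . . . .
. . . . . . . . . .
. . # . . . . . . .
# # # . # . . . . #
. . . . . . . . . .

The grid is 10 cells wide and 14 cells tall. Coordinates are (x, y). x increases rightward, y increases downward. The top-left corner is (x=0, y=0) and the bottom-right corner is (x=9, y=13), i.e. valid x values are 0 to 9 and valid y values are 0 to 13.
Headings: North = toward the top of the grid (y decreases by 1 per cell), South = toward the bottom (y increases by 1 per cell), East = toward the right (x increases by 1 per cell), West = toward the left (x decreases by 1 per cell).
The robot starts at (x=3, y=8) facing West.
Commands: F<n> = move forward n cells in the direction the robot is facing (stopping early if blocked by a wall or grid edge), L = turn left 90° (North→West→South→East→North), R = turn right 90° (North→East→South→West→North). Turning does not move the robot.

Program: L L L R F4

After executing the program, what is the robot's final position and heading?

Start: (x=3, y=8), facing West
  L: turn left, now facing South
  L: turn left, now facing East
  L: turn left, now facing North
  R: turn right, now facing East
  F4: move forward 2/4 (blocked), now at (x=5, y=8)
Final: (x=5, y=8), facing East

Answer: Final position: (x=5, y=8), facing East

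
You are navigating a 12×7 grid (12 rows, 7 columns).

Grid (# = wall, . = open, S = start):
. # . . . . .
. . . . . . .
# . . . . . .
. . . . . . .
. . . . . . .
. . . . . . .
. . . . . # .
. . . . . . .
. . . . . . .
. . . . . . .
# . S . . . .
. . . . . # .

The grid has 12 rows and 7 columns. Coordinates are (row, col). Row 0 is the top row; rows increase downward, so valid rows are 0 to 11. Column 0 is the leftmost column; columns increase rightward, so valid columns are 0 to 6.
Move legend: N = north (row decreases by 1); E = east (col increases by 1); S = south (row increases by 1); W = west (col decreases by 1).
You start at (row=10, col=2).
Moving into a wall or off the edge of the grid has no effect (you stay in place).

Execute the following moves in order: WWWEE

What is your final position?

Answer: Final position: (row=10, col=3)

Derivation:
Start: (row=10, col=2)
  W (west): (row=10, col=2) -> (row=10, col=1)
  W (west): blocked, stay at (row=10, col=1)
  W (west): blocked, stay at (row=10, col=1)
  E (east): (row=10, col=1) -> (row=10, col=2)
  E (east): (row=10, col=2) -> (row=10, col=3)
Final: (row=10, col=3)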